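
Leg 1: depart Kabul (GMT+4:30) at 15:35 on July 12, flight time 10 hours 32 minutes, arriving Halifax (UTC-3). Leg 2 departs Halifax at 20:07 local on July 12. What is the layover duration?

Convert departure to UTC: 15:35 − 4:30 = 11:05 UTC on Jul 12.
Add 10 hours 32 minutes flight time → 21:37 UTC.
Halifax is UTC−3:00, so local arrival = 21:37 − 3:00 = 18:37 on Jul 12.
Layover = 20:07 − 18:37 = 1 hour 30 minutes.

1 hour 30 minutes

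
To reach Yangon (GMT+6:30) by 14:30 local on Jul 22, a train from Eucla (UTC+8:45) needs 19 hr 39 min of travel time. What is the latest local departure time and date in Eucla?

21:06 on July 21

Target arrival in UTC: 14:30 − 6:30 = 08:00 on Jul 22.
Subtract 19 hours 39 minutes → departure 12:21 UTC on Jul 21.
Eucla is UTC+8:45: 12:21 + 8:45 = 21:06 on Jul 21.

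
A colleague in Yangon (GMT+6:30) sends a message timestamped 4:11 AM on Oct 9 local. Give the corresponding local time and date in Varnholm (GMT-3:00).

In UTC: 4:11 AM − 6:30 = 9:41 PM on Oct 8.
Varnholm is UTC−3:00: 9:41 PM − 3:00 = 6:41 PM on Oct 8.

6:41 PM on October 8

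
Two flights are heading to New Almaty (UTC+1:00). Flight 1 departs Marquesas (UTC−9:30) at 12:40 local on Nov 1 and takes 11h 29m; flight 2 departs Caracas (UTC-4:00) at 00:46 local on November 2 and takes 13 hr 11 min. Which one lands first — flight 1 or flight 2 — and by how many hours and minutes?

the first, by 8 hours 18 minutes

Flight 1 in UTC: 12:40 + 9:30 = 22:10 on Nov 1.
+11 hours and 29 minutes → arrive 09:39 UTC on Nov 2.
Flight 2 in UTC: 00:46 + 4:00 = 04:46 on Nov 2.
+13 hours and 11 minutes → arrive 17:57 UTC on Nov 2.
Flight 1 lands earlier by 8 hours 18 minutes.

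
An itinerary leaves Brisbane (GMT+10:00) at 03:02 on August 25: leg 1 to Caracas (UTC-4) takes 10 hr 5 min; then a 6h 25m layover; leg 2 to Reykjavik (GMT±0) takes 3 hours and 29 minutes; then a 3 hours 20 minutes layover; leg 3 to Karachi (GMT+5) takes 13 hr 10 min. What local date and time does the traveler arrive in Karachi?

Convert departure to UTC: 03:02 − 10:00 = 17:02 UTC on Aug 24.
Add 10 hours and 5 minutes leg 1 → 03:07 UTC (Aug 25).
Add 6 hours and 25 minutes layover in Caracas → 09:32 UTC.
Add 3 hours and 29 minutes leg 2 → 13:01 UTC.
Add 3 hours 20 minutes layover in Reykjavik → 16:21 UTC.
Add 13 hours 10 minutes leg 3 → 05:31 UTC (Aug 26).
Karachi is UTC+5:00, so local arrival = 05:31 + 5:00 = 10:31 on Aug 26.

10:31 on August 26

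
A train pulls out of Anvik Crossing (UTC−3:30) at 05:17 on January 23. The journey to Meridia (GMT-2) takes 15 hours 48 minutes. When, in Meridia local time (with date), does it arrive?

22:35 on Jan 23

Convert departure to UTC: 05:17 + 3:30 = 08:47 UTC on Jan 23.
Add 15 hours and 48 minutes travel time → 00:35 UTC (Jan 24).
Meridia is UTC−2:00, so local arrival = 00:35 − 2:00 = 22:35 on Jan 23.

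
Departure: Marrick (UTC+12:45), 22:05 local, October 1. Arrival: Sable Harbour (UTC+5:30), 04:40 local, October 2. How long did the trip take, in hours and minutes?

13 hours 50 minutes

Departure in UTC: 22:05 − 12:45 = 09:20 on Oct 1.
Arrival in UTC: 04:40 − 5:30 = 23:10 on Oct 1.
Elapsed = 23:10 − 09:20 = 13 hours 50 minutes.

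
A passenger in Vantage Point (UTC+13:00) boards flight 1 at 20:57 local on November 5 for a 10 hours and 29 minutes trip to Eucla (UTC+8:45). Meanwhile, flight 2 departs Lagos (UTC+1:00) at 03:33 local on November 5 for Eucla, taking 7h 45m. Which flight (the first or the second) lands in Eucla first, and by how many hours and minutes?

the second, by 8 hours 8 minutes

Flight 1 in UTC: 20:57 − 13:00 = 07:57 on Nov 5.
+10 hours and 29 minutes → arrive 18:26 UTC on Nov 5.
Flight 2 in UTC: 03:33 − 1:00 = 02:33 on Nov 5.
+7 hours and 45 minutes → arrive 10:18 UTC on Nov 5.
Flight 2 lands earlier by 8 hours 8 minutes.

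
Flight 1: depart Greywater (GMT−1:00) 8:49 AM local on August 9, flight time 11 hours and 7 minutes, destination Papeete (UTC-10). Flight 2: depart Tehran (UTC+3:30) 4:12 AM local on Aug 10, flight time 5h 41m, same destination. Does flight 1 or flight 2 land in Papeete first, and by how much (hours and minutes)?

Flight 1 in UTC: 8:49 AM + 1:00 = 9:49 AM on Aug 9.
+11 hours 7 minutes → arrive 8:56 PM UTC on Aug 9.
Flight 2 in UTC: 4:12 AM − 3:30 = 12:42 AM on Aug 10.
+5 hours 41 minutes → arrive 6:23 AM UTC on Aug 10.
Flight 1 lands earlier by 9 hours 27 minutes.

the first, by 9 hours 27 minutes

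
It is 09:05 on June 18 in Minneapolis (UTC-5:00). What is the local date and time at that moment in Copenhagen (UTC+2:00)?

Copenhagen is 7:00 ahead of Minneapolis.
Shift by the zone difference: 09:05 + 7:00 = 16:05 on Jun 18 in Copenhagen.

16:05 on June 18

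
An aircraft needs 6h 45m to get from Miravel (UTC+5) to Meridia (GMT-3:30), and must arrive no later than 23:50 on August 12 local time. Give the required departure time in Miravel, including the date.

01:35 on Aug 13

Target arrival in UTC: 23:50 + 3:30 = 03:20 on Aug 13.
Subtract 6 hours 45 minutes → departure 20:35 UTC on Aug 12.
Miravel is UTC+5:00: 20:35 + 5:00 = 01:35 on Aug 13.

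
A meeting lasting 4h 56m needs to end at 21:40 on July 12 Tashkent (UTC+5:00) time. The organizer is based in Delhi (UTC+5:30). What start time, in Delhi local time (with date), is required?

17:14 on July 12

Target end time in UTC: 21:40 − 5:00 = 16:40 on Jul 12.
Subtract 4 hours and 56 minutes → start 11:44 UTC on Jul 12.
Delhi is UTC+5:30: 11:44 + 5:30 = 17:14 on Jul 12.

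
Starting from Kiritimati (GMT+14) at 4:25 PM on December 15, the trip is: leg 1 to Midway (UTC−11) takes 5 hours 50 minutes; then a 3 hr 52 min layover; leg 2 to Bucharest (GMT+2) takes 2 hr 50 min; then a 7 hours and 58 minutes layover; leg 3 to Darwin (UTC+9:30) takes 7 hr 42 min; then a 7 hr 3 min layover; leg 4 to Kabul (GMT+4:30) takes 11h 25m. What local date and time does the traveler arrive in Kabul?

5:35 AM on December 17

Convert departure to UTC: 4:25 PM − 14:00 = 2:25 AM UTC on Dec 15.
Add 5 hours 50 minutes leg 1 → 8:15 AM UTC.
Add 3 hours and 52 minutes layover in Midway → 12:07 PM UTC.
Add 2 hours 50 minutes leg 2 → 2:57 PM UTC.
Add 7 hours 58 minutes layover in Bucharest → 10:55 PM UTC.
Add 7 hours 42 minutes leg 3 → 6:37 AM UTC (Dec 16).
Add 7 hours and 3 minutes layover in Darwin → 1:40 PM UTC.
Add 11 hours 25 minutes leg 4 → 1:05 AM UTC (Dec 17).
Kabul is UTC+4:30, so local arrival = 1:05 AM + 4:30 = 5:35 AM on Dec 17.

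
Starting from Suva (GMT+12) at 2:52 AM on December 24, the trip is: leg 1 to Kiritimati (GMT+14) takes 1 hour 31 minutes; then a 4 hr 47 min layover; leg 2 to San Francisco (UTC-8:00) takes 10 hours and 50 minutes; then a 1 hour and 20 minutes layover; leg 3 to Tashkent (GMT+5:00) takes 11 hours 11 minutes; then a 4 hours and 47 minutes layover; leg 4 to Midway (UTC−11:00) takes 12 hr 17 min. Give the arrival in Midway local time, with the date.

Convert departure to UTC: 2:52 AM − 12:00 = 2:52 PM UTC on Dec 23.
Add 1 hour 31 minutes leg 1 → 4:23 PM UTC.
Add 4 hours 47 minutes layover in Kiritimati → 9:10 PM UTC.
Add 10 hours 50 minutes leg 2 → 8:00 AM UTC (Dec 24).
Add 1 hour and 20 minutes layover in San Francisco → 9:20 AM UTC.
Add 11 hours 11 minutes leg 3 → 8:31 PM UTC.
Add 4 hours and 47 minutes layover in Tashkent → 1:18 AM UTC (Dec 25).
Add 12 hours and 17 minutes leg 4 → 1:35 PM UTC.
Midway is UTC−11:00, so local arrival = 1:35 PM − 11:00 = 2:35 AM on Dec 25.

2:35 AM on Dec 25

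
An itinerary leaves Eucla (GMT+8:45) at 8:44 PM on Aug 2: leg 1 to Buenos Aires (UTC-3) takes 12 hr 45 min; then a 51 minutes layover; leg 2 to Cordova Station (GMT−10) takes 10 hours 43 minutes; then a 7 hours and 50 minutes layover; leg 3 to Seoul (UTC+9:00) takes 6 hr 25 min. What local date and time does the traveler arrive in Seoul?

11:33 AM on August 4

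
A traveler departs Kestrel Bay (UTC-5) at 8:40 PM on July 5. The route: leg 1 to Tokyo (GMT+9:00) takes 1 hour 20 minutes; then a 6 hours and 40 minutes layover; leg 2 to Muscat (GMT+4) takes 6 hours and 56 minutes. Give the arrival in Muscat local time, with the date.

8:36 PM on Jul 6

Convert departure to UTC: 8:40 PM + 5:00 = 1:40 AM UTC on Jul 6.
Add 1 hour and 20 minutes leg 1 → 3:00 AM UTC.
Add 6 hours and 40 minutes layover in Tokyo → 9:40 AM UTC.
Add 6 hours and 56 minutes leg 2 → 4:36 PM UTC.
Muscat is UTC+4:00, so local arrival = 4:36 PM + 4:00 = 8:36 PM on Jul 6.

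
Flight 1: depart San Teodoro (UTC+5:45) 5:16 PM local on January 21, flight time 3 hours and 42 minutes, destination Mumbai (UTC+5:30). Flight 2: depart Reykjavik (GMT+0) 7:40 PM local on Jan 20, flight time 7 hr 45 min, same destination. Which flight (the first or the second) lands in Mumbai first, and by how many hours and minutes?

Flight 1 in UTC: 5:16 PM − 5:45 = 11:31 AM on Jan 21.
+3 hours and 42 minutes → arrive 3:13 PM UTC on Jan 21.
Flight 2 departs at 7:40 PM UTC (Jan 20).
+7 hours 45 minutes → arrive 3:25 AM UTC on Jan 21.
Flight 2 lands earlier by 11 hours 48 minutes.

the second, by 11 hours 48 minutes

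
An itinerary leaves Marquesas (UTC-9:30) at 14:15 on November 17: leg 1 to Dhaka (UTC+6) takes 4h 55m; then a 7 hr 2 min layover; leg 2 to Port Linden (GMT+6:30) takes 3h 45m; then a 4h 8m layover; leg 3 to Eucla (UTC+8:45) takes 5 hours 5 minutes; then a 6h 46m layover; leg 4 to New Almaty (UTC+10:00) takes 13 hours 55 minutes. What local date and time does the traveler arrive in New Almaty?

Convert departure to UTC: 14:15 + 9:30 = 23:45 UTC on Nov 17.
Add 4 hours 55 minutes leg 1 → 04:40 UTC (Nov 18).
Add 7 hours 2 minutes layover in Dhaka → 11:42 UTC.
Add 3 hours and 45 minutes leg 2 → 15:27 UTC.
Add 4 hours and 8 minutes layover in Port Linden → 19:35 UTC.
Add 5 hours and 5 minutes leg 3 → 00:40 UTC (Nov 19).
Add 6 hours 46 minutes layover in Eucla → 07:26 UTC.
Add 13 hours 55 minutes leg 4 → 21:21 UTC.
New Almaty is UTC+10:00, so local arrival = 21:21 + 10:00 = 07:21 on Nov 20.

07:21 on November 20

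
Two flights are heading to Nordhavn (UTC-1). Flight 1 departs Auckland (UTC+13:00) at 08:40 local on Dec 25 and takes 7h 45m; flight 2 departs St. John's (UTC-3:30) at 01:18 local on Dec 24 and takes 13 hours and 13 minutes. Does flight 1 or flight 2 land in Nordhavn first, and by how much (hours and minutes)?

the second, by 9 hours 24 minutes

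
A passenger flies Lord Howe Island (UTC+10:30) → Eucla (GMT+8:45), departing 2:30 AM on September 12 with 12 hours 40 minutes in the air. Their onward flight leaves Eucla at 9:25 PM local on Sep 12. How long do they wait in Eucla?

Convert departure to UTC: 2:30 AM − 10:30 = 4:00 PM UTC on Sep 11.
Add 12 hours and 40 minutes flight time → 4:40 AM UTC (Sep 12).
Eucla is UTC+8:45, so local arrival = 4:40 AM + 8:45 = 1:25 PM on Sep 12.
Layover = 9:25 PM − 1:25 PM = 8 hours.

8 hours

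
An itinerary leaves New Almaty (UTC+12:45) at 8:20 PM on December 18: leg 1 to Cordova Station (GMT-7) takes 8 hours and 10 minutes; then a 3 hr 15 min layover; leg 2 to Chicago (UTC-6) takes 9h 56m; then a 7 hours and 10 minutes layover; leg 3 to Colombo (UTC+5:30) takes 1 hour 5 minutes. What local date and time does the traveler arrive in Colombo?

Convert departure to UTC: 8:20 PM − 12:45 = 7:35 AM UTC on Dec 18.
Add 8 hours and 10 minutes leg 1 → 3:45 PM UTC.
Add 3 hours 15 minutes layover in Cordova Station → 7:00 PM UTC.
Add 9 hours and 56 minutes leg 2 → 4:56 AM UTC (Dec 19).
Add 7 hours 10 minutes layover in Chicago → 12:06 PM UTC.
Add 1 hour 5 minutes leg 3 → 1:11 PM UTC.
Colombo is UTC+5:30, so local arrival = 1:11 PM + 5:30 = 6:41 PM on Dec 19.

6:41 PM on December 19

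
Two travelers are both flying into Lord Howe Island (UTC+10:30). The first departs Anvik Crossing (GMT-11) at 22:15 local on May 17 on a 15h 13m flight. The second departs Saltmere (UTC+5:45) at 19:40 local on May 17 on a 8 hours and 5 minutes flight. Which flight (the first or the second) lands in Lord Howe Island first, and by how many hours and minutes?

the second, by 26 hours 28 minutes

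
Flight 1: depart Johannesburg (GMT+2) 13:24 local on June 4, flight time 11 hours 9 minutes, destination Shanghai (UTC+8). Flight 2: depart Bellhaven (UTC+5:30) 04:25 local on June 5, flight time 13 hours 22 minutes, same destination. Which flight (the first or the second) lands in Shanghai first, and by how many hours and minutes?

the first, by 13 hours 44 minutes

Flight 1 in UTC: 13:24 − 2:00 = 11:24 on Jun 4.
+11 hours and 9 minutes → arrive 22:33 UTC on Jun 4.
Flight 2 in UTC: 04:25 − 5:30 = 22:55 on Jun 4.
+13 hours 22 minutes → arrive 12:17 UTC on Jun 5.
Flight 1 lands earlier by 13 hours 44 minutes.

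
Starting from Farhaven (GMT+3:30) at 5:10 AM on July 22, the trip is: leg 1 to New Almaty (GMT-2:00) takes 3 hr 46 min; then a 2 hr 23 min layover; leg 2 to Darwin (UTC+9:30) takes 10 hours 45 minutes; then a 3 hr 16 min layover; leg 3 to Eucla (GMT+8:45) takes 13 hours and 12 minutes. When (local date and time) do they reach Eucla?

7:47 PM on Jul 23

Convert departure to UTC: 5:10 AM − 3:30 = 1:40 AM UTC on Jul 22.
Add 3 hours 46 minutes leg 1 → 5:26 AM UTC.
Add 2 hours and 23 minutes layover in New Almaty → 7:49 AM UTC.
Add 10 hours and 45 minutes leg 2 → 6:34 PM UTC.
Add 3 hours and 16 minutes layover in Darwin → 9:50 PM UTC.
Add 13 hours 12 minutes leg 3 → 11:02 AM UTC (Jul 23).
Eucla is UTC+8:45, so local arrival = 11:02 AM + 8:45 = 7:47 PM on Jul 23.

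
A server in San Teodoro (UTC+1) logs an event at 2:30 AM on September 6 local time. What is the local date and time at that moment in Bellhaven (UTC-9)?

In UTC: 2:30 AM − 1:00 = 1:30 AM on Sep 6.
Bellhaven is UTC−9:00: 1:30 AM − 9:00 = 4:30 PM on Sep 5.

4:30 PM on Sep 5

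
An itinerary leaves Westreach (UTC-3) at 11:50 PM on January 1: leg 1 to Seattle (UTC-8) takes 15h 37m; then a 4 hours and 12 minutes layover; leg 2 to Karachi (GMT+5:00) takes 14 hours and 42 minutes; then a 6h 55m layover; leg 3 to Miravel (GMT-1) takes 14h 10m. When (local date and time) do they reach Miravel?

Convert departure to UTC: 11:50 PM + 3:00 = 2:50 AM UTC on Jan 2.
Add 15 hours 37 minutes leg 1 → 6:27 PM UTC.
Add 4 hours 12 minutes layover in Seattle → 10:39 PM UTC.
Add 14 hours and 42 minutes leg 2 → 1:21 PM UTC (Jan 3).
Add 6 hours and 55 minutes layover in Karachi → 8:16 PM UTC.
Add 14 hours and 10 minutes leg 3 → 10:26 AM UTC (Jan 4).
Miravel is UTC−1:00, so local arrival = 10:26 AM − 1:00 = 9:26 AM on Jan 4.

9:26 AM on January 4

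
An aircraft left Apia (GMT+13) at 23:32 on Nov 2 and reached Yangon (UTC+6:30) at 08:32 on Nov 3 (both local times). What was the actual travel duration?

15 hours 30 minutes

Yangon is 6:30 behind Apia.
Clock-face elapsed time (ignoring zones) is 9 hours.
Actual elapsed = 9 hours + 6:30 = 15 hours 30 minutes.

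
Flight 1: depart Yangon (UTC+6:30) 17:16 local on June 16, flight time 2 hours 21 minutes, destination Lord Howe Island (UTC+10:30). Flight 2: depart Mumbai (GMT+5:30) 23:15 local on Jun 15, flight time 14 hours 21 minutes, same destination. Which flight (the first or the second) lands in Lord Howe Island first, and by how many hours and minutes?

the second, by 5 hours 1 minute

Flight 1 in UTC: 17:16 − 6:30 = 10:46 on Jun 16.
+2 hours 21 minutes → arrive 13:07 UTC on Jun 16.
Flight 2 in UTC: 23:15 − 5:30 = 17:45 on Jun 15.
+14 hours 21 minutes → arrive 08:06 UTC on Jun 16.
Flight 2 lands earlier by 5 hours 1 minute.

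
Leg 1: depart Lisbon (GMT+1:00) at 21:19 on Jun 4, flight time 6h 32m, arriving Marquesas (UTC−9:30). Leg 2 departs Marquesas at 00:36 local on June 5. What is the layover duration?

7 hours 15 minutes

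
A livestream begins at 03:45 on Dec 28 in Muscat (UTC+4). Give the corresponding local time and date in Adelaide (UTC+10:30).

Adelaide is 6:30 ahead of Muscat.
Shift by the zone difference: 03:45 + 6:30 = 10:15 on Dec 28 in Adelaide.

10:15 on December 28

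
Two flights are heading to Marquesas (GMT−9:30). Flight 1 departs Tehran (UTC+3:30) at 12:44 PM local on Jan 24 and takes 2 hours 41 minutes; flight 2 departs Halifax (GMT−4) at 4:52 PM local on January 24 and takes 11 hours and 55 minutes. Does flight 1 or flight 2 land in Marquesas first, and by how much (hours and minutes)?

the first, by 20 hours 52 minutes

Flight 1 in UTC: 12:44 PM − 3:30 = 9:14 AM on Jan 24.
+2 hours 41 minutes → arrive 11:55 AM UTC on Jan 24.
Flight 2 in UTC: 4:52 PM + 4:00 = 8:52 PM on Jan 24.
+11 hours 55 minutes → arrive 8:47 AM UTC on Jan 25.
Flight 1 lands earlier by 20 hours 52 minutes.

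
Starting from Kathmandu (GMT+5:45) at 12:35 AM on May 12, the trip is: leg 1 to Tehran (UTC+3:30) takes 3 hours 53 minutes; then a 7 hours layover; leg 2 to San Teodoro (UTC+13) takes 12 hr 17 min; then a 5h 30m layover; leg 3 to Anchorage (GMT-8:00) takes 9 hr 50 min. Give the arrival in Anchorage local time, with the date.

Convert departure to UTC: 12:35 AM − 5:45 = 6:50 PM UTC on May 11.
Add 3 hours and 53 minutes leg 1 → 10:43 PM UTC.
Add 7 hours layover in Tehran → 5:43 AM UTC (May 12).
Add 12 hours 17 minutes leg 2 → 6:00 PM UTC.
Add 5 hours 30 minutes layover in San Teodoro → 11:30 PM UTC.
Add 9 hours 50 minutes leg 3 → 9:20 AM UTC (May 13).
Anchorage is UTC−8:00, so local arrival = 9:20 AM − 8:00 = 1:20 AM on May 13.

1:20 AM on May 13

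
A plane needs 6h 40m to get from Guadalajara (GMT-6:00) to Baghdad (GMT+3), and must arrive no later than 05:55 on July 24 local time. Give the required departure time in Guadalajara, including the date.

Target arrival in UTC: 05:55 − 3:00 = 02:55 on Jul 24.
Subtract 6 hours 40 minutes → departure 20:15 UTC on Jul 23.
Guadalajara is UTC−6:00: 20:15 − 6:00 = 14:15 on Jul 23.

14:15 on July 23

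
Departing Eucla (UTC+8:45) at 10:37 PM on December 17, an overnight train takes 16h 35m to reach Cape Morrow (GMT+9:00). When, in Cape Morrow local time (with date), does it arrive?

Cape Morrow is 0:15 ahead of Eucla.
After 16 hours and 35 minutes it is 3:12 PM (Dec 18) in Eucla.
Shift by the zone difference: 3:12 PM + 0:15 = 3:27 PM on Dec 18 in Cape Morrow.

3:27 PM on December 18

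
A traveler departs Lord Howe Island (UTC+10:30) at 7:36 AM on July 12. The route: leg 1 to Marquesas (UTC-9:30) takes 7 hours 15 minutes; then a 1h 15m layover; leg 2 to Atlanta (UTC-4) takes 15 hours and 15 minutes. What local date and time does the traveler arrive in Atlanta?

Convert departure to UTC: 7:36 AM − 10:30 = 9:06 PM UTC on Jul 11.
Add 7 hours 15 minutes leg 1 → 4:21 AM UTC (Jul 12).
Add 1 hour 15 minutes layover in Marquesas → 5:36 AM UTC.
Add 15 hours 15 minutes leg 2 → 8:51 PM UTC.
Atlanta is UTC−4:00, so local arrival = 8:51 PM − 4:00 = 4:51 PM on Jul 12.

4:51 PM on Jul 12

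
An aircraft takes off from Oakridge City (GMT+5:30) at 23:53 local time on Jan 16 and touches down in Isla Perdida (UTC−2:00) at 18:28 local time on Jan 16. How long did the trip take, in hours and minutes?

2 hours 5 minutes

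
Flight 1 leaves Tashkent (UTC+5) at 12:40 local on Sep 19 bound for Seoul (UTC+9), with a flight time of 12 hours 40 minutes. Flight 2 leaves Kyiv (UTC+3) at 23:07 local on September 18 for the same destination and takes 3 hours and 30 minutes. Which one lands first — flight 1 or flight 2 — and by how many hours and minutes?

Flight 1 in UTC: 12:40 − 5:00 = 07:40 on Sep 19.
+12 hours 40 minutes → arrive 20:20 UTC on Sep 19.
Flight 2 in UTC: 23:07 − 3:00 = 20:07 on Sep 18.
+3 hours and 30 minutes → arrive 23:37 UTC on Sep 18.
Flight 2 lands earlier by 20 hours 43 minutes.

the second, by 20 hours 43 minutes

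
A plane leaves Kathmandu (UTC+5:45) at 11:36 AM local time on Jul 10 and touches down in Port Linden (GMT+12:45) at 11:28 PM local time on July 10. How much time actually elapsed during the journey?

Port Linden is 7:00 ahead of Kathmandu.
Clock-face elapsed time (ignoring zones) is 11 hours 52 minutes.
Actual elapsed = 11 hours 52 minutes − 7:00 = 4 hours 52 minutes.

4 hours 52 minutes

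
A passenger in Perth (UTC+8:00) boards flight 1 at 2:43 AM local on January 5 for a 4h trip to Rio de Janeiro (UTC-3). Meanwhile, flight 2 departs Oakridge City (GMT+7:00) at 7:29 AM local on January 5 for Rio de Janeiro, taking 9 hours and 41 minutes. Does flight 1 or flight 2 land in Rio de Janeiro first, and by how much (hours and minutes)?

the first, by 11 hours 27 minutes

Flight 1 in UTC: 2:43 AM − 8:00 = 6:43 PM on Jan 4.
+4 hours → arrive 10:43 PM UTC on Jan 4.
Flight 2 in UTC: 7:29 AM − 7:00 = 12:29 AM on Jan 5.
+9 hours and 41 minutes → arrive 10:10 AM UTC on Jan 5.
Flight 1 lands earlier by 11 hours 27 minutes.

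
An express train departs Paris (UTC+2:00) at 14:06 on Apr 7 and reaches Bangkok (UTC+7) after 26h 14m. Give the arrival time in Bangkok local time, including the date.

Convert departure to UTC: 14:06 − 2:00 = 12:06 UTC on Apr 7.
Add 26 hours and 14 minutes travel time → 14:20 UTC (Apr 8).
Bangkok is UTC+7:00, so local arrival = 14:20 + 7:00 = 21:20 on Apr 8.

21:20 on Apr 8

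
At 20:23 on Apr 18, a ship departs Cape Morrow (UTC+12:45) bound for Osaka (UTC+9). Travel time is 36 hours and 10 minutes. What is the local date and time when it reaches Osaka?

04:48 on April 20

Convert departure to UTC: 20:23 − 12:45 = 07:38 UTC on Apr 18.
Add 36 hours and 10 minutes travel time → 19:48 UTC (Apr 19).
Osaka is UTC+9:00, so local arrival = 19:48 + 9:00 = 04:48 on Apr 20.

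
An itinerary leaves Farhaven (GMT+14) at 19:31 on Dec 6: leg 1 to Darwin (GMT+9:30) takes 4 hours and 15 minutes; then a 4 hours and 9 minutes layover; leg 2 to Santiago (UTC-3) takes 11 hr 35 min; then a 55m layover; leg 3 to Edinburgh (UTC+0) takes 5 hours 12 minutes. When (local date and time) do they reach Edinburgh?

07:37 on December 7

Convert departure to UTC: 19:31 − 14:00 = 05:31 UTC on Dec 6.
Add 4 hours and 15 minutes leg 1 → 09:46 UTC.
Add 4 hours and 9 minutes layover in Darwin → 13:55 UTC.
Add 11 hours 35 minutes leg 2 → 01:30 UTC (Dec 7).
Add 55 minutes layover in Santiago → 02:25 UTC.
Add 5 hours and 12 minutes leg 3 → 07:37 UTC.
Edinburgh is UTC+0, so local arrival is the same: 07:37 on Dec 7.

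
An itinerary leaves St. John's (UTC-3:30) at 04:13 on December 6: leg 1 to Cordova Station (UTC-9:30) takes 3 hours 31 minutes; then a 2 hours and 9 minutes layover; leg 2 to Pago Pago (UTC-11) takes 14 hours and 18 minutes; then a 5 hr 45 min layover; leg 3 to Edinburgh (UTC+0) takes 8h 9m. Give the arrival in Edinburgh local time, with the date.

17:35 on December 7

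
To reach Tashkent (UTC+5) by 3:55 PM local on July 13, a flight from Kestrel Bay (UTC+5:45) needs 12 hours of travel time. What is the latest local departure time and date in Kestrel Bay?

4:40 AM on July 13

Target arrival in UTC: 3:55 PM − 5:00 = 10:55 AM on Jul 13.
Subtract 12 hours → departure 10:55 PM UTC on Jul 12.
Kestrel Bay is UTC+5:45: 10:55 PM + 5:45 = 4:40 AM on Jul 13.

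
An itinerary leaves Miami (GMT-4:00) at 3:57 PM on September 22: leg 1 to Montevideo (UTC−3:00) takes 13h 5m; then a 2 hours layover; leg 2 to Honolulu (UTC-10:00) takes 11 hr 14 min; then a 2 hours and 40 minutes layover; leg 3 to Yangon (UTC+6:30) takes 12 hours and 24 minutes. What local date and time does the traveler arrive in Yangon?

7:50 PM on September 24

Convert departure to UTC: 3:57 PM + 4:00 = 7:57 PM UTC on Sep 22.
Add 13 hours and 5 minutes leg 1 → 9:02 AM UTC (Sep 23).
Add 2 hours layover in Montevideo → 11:02 AM UTC.
Add 11 hours 14 minutes leg 2 → 10:16 PM UTC.
Add 2 hours 40 minutes layover in Honolulu → 12:56 AM UTC (Sep 24).
Add 12 hours 24 minutes leg 3 → 1:20 PM UTC.
Yangon is UTC+6:30, so local arrival = 1:20 PM + 6:30 = 7:50 PM on Sep 24.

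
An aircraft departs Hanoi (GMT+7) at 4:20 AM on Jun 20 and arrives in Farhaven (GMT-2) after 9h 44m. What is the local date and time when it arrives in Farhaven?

Farhaven is 9:00 behind Hanoi.
After 9 hours and 44 minutes it is 2:04 PM in Hanoi.
Shift by the zone difference: 2:04 PM − 9:00 = 5:04 AM on Jun 20 in Farhaven.

5:04 AM on June 20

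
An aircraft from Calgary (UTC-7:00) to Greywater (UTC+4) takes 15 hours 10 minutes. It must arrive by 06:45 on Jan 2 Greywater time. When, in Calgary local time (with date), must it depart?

04:35 on January 1

Target arrival in UTC: 06:45 − 4:00 = 02:45 on Jan 2.
Subtract 15 hours and 10 minutes → departure 11:35 UTC on Jan 1.
Calgary is UTC−7:00: 11:35 − 7:00 = 04:35 on Jan 1.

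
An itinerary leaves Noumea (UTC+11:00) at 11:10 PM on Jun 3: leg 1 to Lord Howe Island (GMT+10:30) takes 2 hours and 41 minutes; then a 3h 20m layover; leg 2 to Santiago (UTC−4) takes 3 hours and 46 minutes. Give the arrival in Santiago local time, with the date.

Convert departure to UTC: 11:10 PM − 11:00 = 12:10 PM UTC on Jun 3.
Add 2 hours 41 minutes leg 1 → 2:51 PM UTC.
Add 3 hours and 20 minutes layover in Lord Howe Island → 6:11 PM UTC.
Add 3 hours 46 minutes leg 2 → 9:57 PM UTC.
Santiago is UTC−4:00, so local arrival = 9:57 PM − 4:00 = 5:57 PM on Jun 3.

5:57 PM on June 3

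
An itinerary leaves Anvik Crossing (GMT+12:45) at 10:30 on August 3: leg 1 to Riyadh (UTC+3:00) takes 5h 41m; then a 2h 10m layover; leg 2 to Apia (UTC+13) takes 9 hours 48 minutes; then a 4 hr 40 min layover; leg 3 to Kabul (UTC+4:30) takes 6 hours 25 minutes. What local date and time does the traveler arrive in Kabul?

06:59 on August 4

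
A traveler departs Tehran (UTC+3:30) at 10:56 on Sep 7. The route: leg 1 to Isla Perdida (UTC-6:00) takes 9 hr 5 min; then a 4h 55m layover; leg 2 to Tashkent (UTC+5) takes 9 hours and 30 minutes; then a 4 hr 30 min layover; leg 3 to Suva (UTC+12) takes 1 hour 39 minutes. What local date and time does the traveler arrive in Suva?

Convert departure to UTC: 10:56 − 3:30 = 07:26 UTC on Sep 7.
Add 9 hours and 5 minutes leg 1 → 16:31 UTC.
Add 4 hours and 55 minutes layover in Isla Perdida → 21:26 UTC.
Add 9 hours and 30 minutes leg 2 → 06:56 UTC (Sep 8).
Add 4 hours and 30 minutes layover in Tashkent → 11:26 UTC.
Add 1 hour and 39 minutes leg 3 → 13:05 UTC.
Suva is UTC+12:00, so local arrival = 13:05 + 12:00 = 01:05 on Sep 9.

01:05 on Sep 9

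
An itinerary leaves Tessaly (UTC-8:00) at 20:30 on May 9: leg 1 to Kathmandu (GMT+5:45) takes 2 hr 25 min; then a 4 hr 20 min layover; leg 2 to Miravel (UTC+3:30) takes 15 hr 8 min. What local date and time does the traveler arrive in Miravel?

Convert departure to UTC: 20:30 + 8:00 = 04:30 UTC on May 10.
Add 2 hours and 25 minutes leg 1 → 06:55 UTC.
Add 4 hours 20 minutes layover in Kathmandu → 11:15 UTC.
Add 15 hours and 8 minutes leg 2 → 02:23 UTC (May 11).
Miravel is UTC+3:30, so local arrival = 02:23 + 3:30 = 05:53 on May 11.

05:53 on May 11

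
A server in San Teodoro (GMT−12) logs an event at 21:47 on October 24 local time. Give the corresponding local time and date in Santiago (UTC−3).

06:47 on Oct 25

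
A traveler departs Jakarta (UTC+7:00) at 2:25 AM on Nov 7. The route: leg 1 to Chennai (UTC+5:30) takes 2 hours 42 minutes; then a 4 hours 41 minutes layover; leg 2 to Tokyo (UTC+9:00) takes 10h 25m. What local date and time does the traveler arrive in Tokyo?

Convert departure to UTC: 2:25 AM − 7:00 = 7:25 PM UTC on Nov 6.
Add 2 hours 42 minutes leg 1 → 10:07 PM UTC.
Add 4 hours 41 minutes layover in Chennai → 2:48 AM UTC (Nov 7).
Add 10 hours and 25 minutes leg 2 → 1:13 PM UTC.
Tokyo is UTC+9:00, so local arrival = 1:13 PM + 9:00 = 10:13 PM on Nov 7.

10:13 PM on November 7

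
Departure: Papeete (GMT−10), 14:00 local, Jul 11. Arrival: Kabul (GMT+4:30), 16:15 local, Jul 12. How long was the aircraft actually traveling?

Kabul is 14:30 ahead of Papeete.
Clock-face elapsed time (ignoring zones) is 26 hours 15 minutes.
Actual elapsed = 26 hours 15 minutes − 14:30 = 11 hours 45 minutes.

11 hours 45 minutes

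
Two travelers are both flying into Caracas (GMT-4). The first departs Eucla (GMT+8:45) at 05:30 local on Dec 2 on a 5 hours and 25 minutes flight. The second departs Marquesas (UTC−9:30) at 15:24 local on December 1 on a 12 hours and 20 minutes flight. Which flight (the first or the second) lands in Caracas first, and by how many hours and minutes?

the first, by 11 hours 4 minutes

Flight 1 in UTC: 05:30 − 8:45 = 20:45 on Dec 1.
+5 hours and 25 minutes → arrive 02:10 UTC on Dec 2.
Flight 2 in UTC: 15:24 + 9:30 = 00:54 on Dec 2.
+12 hours and 20 minutes → arrive 13:14 UTC on Dec 2.
Flight 1 lands earlier by 11 hours 4 minutes.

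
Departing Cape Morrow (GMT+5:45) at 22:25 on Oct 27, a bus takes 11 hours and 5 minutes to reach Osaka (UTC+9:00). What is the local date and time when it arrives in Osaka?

12:45 on October 28

Convert departure to UTC: 22:25 − 5:45 = 16:40 UTC on Oct 27.
Add 11 hours 5 minutes travel time → 03:45 UTC (Oct 28).
Osaka is UTC+9:00, so local arrival = 03:45 + 9:00 = 12:45 on Oct 28.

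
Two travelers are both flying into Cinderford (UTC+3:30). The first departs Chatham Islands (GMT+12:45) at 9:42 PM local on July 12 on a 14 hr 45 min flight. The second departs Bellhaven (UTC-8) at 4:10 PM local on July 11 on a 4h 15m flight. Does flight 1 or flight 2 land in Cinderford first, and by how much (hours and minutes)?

the second, by 19 hours 17 minutes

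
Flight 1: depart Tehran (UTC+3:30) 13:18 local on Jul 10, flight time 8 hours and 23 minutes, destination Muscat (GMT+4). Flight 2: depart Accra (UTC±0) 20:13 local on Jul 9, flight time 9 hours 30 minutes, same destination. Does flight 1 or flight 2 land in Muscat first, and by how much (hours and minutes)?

Flight 1 in UTC: 13:18 − 3:30 = 09:48 on Jul 10.
+8 hours 23 minutes → arrive 18:11 UTC on Jul 10.
Flight 2 departs at 20:13 UTC (Jul 9).
+9 hours 30 minutes → arrive 05:43 UTC on Jul 10.
Flight 2 lands earlier by 12 hours 28 minutes.

the second, by 12 hours 28 minutes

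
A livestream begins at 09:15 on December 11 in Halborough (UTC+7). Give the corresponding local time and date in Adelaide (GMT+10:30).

12:45 on December 11

In UTC: 09:15 − 7:00 = 02:15 on Dec 11.
Adelaide is UTC+10:30: 02:15 + 10:30 = 12:45 on Dec 11.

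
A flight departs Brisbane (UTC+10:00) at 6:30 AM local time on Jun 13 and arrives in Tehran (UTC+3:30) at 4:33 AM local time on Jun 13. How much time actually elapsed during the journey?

4 hours 33 minutes

Departure in UTC: 6:30 AM − 10:00 = 8:30 PM on Jun 12.
Arrival in UTC: 4:33 AM − 3:30 = 1:03 AM on Jun 13.
Elapsed = 1:03 AM − 8:30 PM (+1 day) = 4 hours 33 minutes.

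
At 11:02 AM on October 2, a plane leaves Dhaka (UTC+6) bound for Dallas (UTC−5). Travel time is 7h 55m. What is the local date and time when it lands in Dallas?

Convert departure to UTC: 11:02 AM − 6:00 = 5:02 AM UTC on Oct 2.
Add 7 hours 55 minutes travel time → 12:57 PM UTC.
Dallas is UTC−5:00, so local arrival = 12:57 PM − 5:00 = 7:57 AM on Oct 2.

7:57 AM on Oct 2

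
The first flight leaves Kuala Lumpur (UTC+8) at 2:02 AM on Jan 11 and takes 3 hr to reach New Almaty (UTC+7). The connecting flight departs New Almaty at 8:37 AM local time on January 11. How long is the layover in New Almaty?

Convert departure to UTC: 2:02 AM − 8:00 = 6:02 PM UTC on Jan 10.
Add 3 hours flight time → 9:02 PM UTC.
New Almaty is UTC+7:00, so local arrival = 9:02 PM + 7:00 = 4:02 AM on Jan 11.
Layover = 8:37 AM − 4:02 AM = 4 hours 35 minutes.

4 hours 35 minutes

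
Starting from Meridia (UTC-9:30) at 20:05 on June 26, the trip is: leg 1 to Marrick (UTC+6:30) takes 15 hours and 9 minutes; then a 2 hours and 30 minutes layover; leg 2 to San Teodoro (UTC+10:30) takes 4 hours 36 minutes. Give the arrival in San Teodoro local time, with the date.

14:20 on June 28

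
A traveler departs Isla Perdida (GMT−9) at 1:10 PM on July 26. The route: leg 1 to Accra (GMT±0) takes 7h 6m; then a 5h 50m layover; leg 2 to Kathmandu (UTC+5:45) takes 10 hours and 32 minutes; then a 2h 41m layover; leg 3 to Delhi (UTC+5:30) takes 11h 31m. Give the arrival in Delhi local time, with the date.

5:20 PM on July 28

Convert departure to UTC: 1:10 PM + 9:00 = 10:10 PM UTC on Jul 26.
Add 7 hours and 6 minutes leg 1 → 5:16 AM UTC (Jul 27).
Add 5 hours and 50 minutes layover in Accra → 11:06 AM UTC.
Add 10 hours and 32 minutes leg 2 → 9:38 PM UTC.
Add 2 hours 41 minutes layover in Kathmandu → 12:19 AM UTC (Jul 28).
Add 11 hours and 31 minutes leg 3 → 11:50 AM UTC.
Delhi is UTC+5:30, so local arrival = 11:50 AM + 5:30 = 5:20 PM on Jul 28.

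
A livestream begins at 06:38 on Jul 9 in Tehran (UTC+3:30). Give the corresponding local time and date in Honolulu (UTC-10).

17:08 on July 8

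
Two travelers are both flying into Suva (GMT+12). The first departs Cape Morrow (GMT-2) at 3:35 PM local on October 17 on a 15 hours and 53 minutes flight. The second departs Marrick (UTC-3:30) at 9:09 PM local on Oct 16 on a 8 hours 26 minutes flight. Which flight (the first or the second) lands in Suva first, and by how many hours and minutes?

the second, by 24 hours 23 minutes

Flight 1 in UTC: 3:35 PM + 2:00 = 5:35 PM on Oct 17.
+15 hours and 53 minutes → arrive 9:28 AM UTC on Oct 18.
Flight 2 in UTC: 9:09 PM + 3:30 = 12:39 AM on Oct 17.
+8 hours 26 minutes → arrive 9:05 AM UTC on Oct 17.
Flight 2 lands earlier by 24 hours 23 minutes.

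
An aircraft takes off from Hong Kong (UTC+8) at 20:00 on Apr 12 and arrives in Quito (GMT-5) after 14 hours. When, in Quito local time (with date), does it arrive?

Convert departure to UTC: 20:00 − 8:00 = 12:00 UTC on Apr 12.
Add 14 hours travel time → 02:00 UTC (Apr 13).
Quito is UTC−5:00, so local arrival = 02:00 − 5:00 = 21:00 on Apr 12.

21:00 on April 12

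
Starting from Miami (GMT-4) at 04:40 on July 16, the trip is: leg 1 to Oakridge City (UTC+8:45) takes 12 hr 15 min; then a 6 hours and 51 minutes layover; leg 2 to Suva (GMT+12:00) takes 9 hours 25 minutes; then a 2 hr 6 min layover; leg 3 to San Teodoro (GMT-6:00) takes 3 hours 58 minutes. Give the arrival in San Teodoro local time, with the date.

Convert departure to UTC: 04:40 + 4:00 = 08:40 UTC on Jul 16.
Add 12 hours and 15 minutes leg 1 → 20:55 UTC.
Add 6 hours 51 minutes layover in Oakridge City → 03:46 UTC (Jul 17).
Add 9 hours 25 minutes leg 2 → 13:11 UTC.
Add 2 hours 6 minutes layover in Suva → 15:17 UTC.
Add 3 hours 58 minutes leg 3 → 19:15 UTC.
San Teodoro is UTC−6:00, so local arrival = 19:15 − 6:00 = 13:15 on Jul 17.

13:15 on Jul 17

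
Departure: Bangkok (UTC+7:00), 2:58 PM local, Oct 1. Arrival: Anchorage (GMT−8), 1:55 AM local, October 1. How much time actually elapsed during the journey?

1 hour 57 minutes

Departure in UTC: 2:58 PM − 7:00 = 7:58 AM on Oct 1.
Arrival in UTC: 1:55 AM + 8:00 = 9:55 AM on Oct 1.
Elapsed = 9:55 AM − 7:58 AM = 1 hour 57 minutes.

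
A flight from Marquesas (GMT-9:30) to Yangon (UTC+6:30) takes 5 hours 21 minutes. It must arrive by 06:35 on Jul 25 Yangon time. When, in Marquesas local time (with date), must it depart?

09:14 on July 24

Target arrival in UTC: 06:35 − 6:30 = 00:05 on Jul 25.
Subtract 5 hours 21 minutes → departure 18:44 UTC on Jul 24.
Marquesas is UTC−9:30: 18:44 − 9:30 = 09:14 on Jul 24.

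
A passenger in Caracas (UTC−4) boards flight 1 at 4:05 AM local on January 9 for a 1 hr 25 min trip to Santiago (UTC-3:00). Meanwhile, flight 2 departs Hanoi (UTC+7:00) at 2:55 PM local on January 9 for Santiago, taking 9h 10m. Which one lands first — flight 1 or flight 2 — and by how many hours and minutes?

the first, by 7 hours 35 minutes

Flight 1 in UTC: 4:05 AM + 4:00 = 8:05 AM on Jan 9.
+1 hour 25 minutes → arrive 9:30 AM UTC on Jan 9.
Flight 2 in UTC: 2:55 PM − 7:00 = 7:55 AM on Jan 9.
+9 hours 10 minutes → arrive 5:05 PM UTC on Jan 9.
Flight 1 lands earlier by 7 hours 35 minutes.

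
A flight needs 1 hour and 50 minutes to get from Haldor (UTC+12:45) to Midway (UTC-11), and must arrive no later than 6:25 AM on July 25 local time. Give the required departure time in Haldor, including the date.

4:20 AM on Jul 26

Target arrival in UTC: 6:25 AM + 11:00 = 5:25 PM on Jul 25.
Subtract 1 hour 50 minutes → departure 3:35 PM UTC on Jul 25.
Haldor is UTC+12:45: 3:35 PM + 12:45 = 4:20 AM on Jul 26.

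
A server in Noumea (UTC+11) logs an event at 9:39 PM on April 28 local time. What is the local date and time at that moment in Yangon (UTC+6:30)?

In UTC: 9:39 PM − 11:00 = 10:39 AM on Apr 28.
Yangon is UTC+6:30: 10:39 AM + 6:30 = 5:09 PM on Apr 28.

5:09 PM on Apr 28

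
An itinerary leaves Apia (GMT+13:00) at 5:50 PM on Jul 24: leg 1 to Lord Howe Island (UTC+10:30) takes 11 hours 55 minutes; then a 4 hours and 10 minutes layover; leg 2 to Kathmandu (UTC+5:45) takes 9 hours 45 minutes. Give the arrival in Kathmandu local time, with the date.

Convert departure to UTC: 5:50 PM − 13:00 = 4:50 AM UTC on Jul 24.
Add 11 hours 55 minutes leg 1 → 4:45 PM UTC.
Add 4 hours and 10 minutes layover in Lord Howe Island → 8:55 PM UTC.
Add 9 hours 45 minutes leg 2 → 6:40 AM UTC (Jul 25).
Kathmandu is UTC+5:45, so local arrival = 6:40 AM + 5:45 = 12:25 PM on Jul 25.

12:25 PM on July 25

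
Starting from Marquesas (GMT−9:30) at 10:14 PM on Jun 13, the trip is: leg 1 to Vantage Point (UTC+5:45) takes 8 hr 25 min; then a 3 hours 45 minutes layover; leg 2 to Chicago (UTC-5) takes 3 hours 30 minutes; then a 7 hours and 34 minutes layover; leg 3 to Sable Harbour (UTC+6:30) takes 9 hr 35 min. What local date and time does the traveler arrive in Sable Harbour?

11:03 PM on Jun 15

Convert departure to UTC: 10:14 PM + 9:30 = 7:44 AM UTC on Jun 14.
Add 8 hours and 25 minutes leg 1 → 4:09 PM UTC.
Add 3 hours and 45 minutes layover in Vantage Point → 7:54 PM UTC.
Add 3 hours and 30 minutes leg 2 → 11:24 PM UTC.
Add 7 hours 34 minutes layover in Chicago → 6:58 AM UTC (Jun 15).
Add 9 hours 35 minutes leg 3 → 4:33 PM UTC.
Sable Harbour is UTC+6:30, so local arrival = 4:33 PM + 6:30 = 11:03 PM on Jun 15.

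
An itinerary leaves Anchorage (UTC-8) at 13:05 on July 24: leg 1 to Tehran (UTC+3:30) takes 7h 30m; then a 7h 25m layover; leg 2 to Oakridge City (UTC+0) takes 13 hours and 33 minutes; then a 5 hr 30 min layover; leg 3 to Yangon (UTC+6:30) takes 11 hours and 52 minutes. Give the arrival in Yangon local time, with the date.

Convert departure to UTC: 13:05 + 8:00 = 21:05 UTC on Jul 24.
Add 7 hours 30 minutes leg 1 → 04:35 UTC (Jul 25).
Add 7 hours and 25 minutes layover in Tehran → 12:00 UTC.
Add 13 hours and 33 minutes leg 2 → 01:33 UTC (Jul 26).
Add 5 hours 30 minutes layover in Oakridge City → 07:03 UTC.
Add 11 hours 52 minutes leg 3 → 18:55 UTC.
Yangon is UTC+6:30, so local arrival = 18:55 + 6:30 = 01:25 on Jul 27.

01:25 on July 27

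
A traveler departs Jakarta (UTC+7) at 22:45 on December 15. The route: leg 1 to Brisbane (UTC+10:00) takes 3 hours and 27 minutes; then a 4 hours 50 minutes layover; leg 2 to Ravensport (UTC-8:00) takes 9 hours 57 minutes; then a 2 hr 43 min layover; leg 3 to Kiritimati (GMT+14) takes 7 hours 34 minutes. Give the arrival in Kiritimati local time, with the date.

Convert departure to UTC: 22:45 − 7:00 = 15:45 UTC on Dec 15.
Add 3 hours 27 minutes leg 1 → 19:12 UTC.
Add 4 hours 50 minutes layover in Brisbane → 00:02 UTC (Dec 16).
Add 9 hours 57 minutes leg 2 → 09:59 UTC.
Add 2 hours 43 minutes layover in Ravensport → 12:42 UTC.
Add 7 hours 34 minutes leg 3 → 20:16 UTC.
Kiritimati is UTC+14:00, so local arrival = 20:16 + 14:00 = 10:16 on Dec 17.

10:16 on December 17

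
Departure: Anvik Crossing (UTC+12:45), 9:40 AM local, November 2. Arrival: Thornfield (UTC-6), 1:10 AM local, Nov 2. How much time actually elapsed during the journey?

Departure in UTC: 9:40 AM − 12:45 = 8:55 PM on Nov 1.
Arrival in UTC: 1:10 AM + 6:00 = 7:10 AM on Nov 2.
Elapsed = 7:10 AM − 8:55 PM (+1 day) = 10 hours 15 minutes.

10 hours 15 minutes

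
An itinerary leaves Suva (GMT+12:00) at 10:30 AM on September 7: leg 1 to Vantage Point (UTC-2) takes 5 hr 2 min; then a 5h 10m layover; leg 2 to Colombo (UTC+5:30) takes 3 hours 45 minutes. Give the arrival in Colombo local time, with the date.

Convert departure to UTC: 10:30 AM − 12:00 = 10:30 PM UTC on Sep 6.
Add 5 hours 2 minutes leg 1 → 3:32 AM UTC (Sep 7).
Add 5 hours and 10 minutes layover in Vantage Point → 8:42 AM UTC.
Add 3 hours 45 minutes leg 2 → 12:27 PM UTC.
Colombo is UTC+5:30, so local arrival = 12:27 PM + 5:30 = 5:57 PM on Sep 7.

5:57 PM on September 7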